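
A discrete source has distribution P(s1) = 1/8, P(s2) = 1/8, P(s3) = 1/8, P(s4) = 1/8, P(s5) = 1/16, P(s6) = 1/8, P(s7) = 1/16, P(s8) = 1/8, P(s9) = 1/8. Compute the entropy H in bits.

3.125 bits

Each probability is a power of 1/2, so log₂(1/p) is an integer.
H = Σ p·log₂(1/p) = 1/8·3 + 1/8·3 + 1/8·3 + 1/8·3 + 1/16·4 + 1/8·3 + 1/16·4 + 1/8·3 + 1/8·3 = 3.125 bits.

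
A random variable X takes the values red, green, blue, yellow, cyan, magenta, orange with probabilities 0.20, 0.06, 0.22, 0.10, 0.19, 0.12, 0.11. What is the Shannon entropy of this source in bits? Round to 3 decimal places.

H = −Σ pᵢ log₂ pᵢ.
−0.20·log₂(0.20) = 0.4644
−0.06·log₂(0.06) = 0.2435
−0.22·log₂(0.22) = 0.4806
−0.10·log₂(0.10) = 0.3322
−0.19·log₂(0.19) = 0.4552
−0.12·log₂(0.12) = 0.3671
−0.11·log₂(0.11) = 0.3503
Sum ≈ 2.6933 → 2.693 bits.

2.693 bits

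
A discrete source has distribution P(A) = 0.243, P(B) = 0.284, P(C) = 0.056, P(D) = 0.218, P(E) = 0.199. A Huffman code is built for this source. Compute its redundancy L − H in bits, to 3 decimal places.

0.068 bits

Entropy H = −Σ p log₂ p ≈ 2.1872 bits.
Huffman merges: 7/125+199/1000→51/200; 109/500+243/1000→461/1000; 51/200+71/250→539/1000; 461/1000+539/1000→1. L = 451/200 ≈ 2.2550.
L − H = 2.2550 − 2.1872 = 0.068 bits.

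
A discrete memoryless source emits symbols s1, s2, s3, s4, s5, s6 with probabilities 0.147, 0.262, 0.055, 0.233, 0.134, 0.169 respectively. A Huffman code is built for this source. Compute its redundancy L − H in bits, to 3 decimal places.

Entropy H = −Σ p log₂ p ≈ 2.4547 bits.
Huffman merges: 11/200+67/500→189/1000; 147/1000+169/1000→79/250; 189/1000+233/1000→211/500; 131/500+79/250→289/500; 211/500+289/500→1. L = 501/200 ≈ 2.5050.
L − H = 2.5050 − 2.4547 = 0.050 bits.

0.050 bits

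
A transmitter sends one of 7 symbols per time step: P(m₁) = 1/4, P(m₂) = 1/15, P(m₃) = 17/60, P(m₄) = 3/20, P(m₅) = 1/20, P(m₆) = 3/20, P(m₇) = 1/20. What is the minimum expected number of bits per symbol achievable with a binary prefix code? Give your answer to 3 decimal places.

2.567 bits/symbol

Repeatedly combine the two least-probable nodes; the expected code length is the sum of the merged weights.
merge 1/20 + 1/20 → 1/10
merge 1/15 + 1/10 → 1/6
merge 3/20 + 3/20 → 3/10
merge 1/6 + 1/4 → 5/12
merge 17/60 + 3/10 → 7/12
merge 5/12 + 7/12 → 1
L = 1/10 + 1/6 + 3/10 + 5/12 + 7/12 + 1 = 77/30 ≈ 2.567 bits/symbol.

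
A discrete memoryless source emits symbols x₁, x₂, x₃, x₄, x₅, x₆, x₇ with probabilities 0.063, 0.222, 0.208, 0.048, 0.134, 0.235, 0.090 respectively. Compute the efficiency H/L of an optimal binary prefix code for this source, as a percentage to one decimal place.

98.5%

Entropy H = −Σ p log₂ p ≈ 2.6070 bits.
Huffman merges: 6/125+63/1000→111/1000; 9/100+111/1000→201/1000; 67/500+201/1000→67/200; 26/125+111/500→43/100; 47/200+67/200→57/100; 43/100+57/100→1. L = 2647/1000 ≈ 2.6470.
Efficiency = H/L = 2.6070/2.6470 = 98.5%.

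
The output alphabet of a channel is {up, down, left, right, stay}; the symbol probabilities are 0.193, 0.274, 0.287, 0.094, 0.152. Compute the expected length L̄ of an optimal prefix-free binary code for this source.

Repeatedly combine the two least-probable nodes; the expected code length is the sum of the merged weights.
merge 47/500 + 19/125 → 123/500
merge 193/1000 + 123/500 → 439/1000
merge 137/500 + 287/1000 → 561/1000
merge 439/1000 + 561/1000 → 1
L = 123/500 + 439/1000 + 561/1000 + 1 = 1123/500 = 2.246 bits/symbol.

2.246 bits/symbol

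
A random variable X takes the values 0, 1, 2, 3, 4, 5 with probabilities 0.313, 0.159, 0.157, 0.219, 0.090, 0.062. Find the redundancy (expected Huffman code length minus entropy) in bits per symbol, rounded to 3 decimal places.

0.054 bits

Entropy H = −Σ p log₂ p ≈ 2.4069 bits.
Huffman merges: 31/500+9/100→19/125; 19/125+157/1000→309/1000; 159/1000+219/1000→189/500; 309/1000+313/1000→311/500; 189/500+311/500→1. L = 2461/1000 ≈ 2.4610.
L − H = 2.4610 − 2.4069 = 0.054 bits.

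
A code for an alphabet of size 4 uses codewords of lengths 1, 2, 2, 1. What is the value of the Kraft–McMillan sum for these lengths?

With common denominator 2^2 = 4: Σ 2^(−ℓᵢ) = 2/4 + 1/4 + 1/4 + 2/4 = 6/4 = 1.5.

1.5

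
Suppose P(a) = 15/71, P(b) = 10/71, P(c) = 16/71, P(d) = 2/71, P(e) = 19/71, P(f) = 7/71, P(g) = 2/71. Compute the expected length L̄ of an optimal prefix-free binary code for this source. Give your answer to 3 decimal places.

Repeatedly combine the two least-probable nodes; the expected code length is the sum of the merged weights.
merge 2/71 + 2/71 → 4/71
merge 4/71 + 7/71 → 11/71
merge 10/71 + 11/71 → 21/71
merge 15/71 + 16/71 → 31/71
merge 19/71 + 21/71 → 40/71
merge 31/71 + 40/71 → 1
L = 4/71 + 11/71 + 21/71 + 31/71 + 40/71 + 1 = 178/71 ≈ 2.507 bits/symbol.

2.507 bits/symbol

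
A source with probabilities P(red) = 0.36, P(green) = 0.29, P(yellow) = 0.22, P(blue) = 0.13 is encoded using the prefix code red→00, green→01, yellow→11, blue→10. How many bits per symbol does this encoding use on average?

L̄ = Σ pᵢ·ℓᵢ = 0.36·2 + 0.29·2 + 0.22·2 + 0.13·2 = 2 bits/symbol.

2 bits/symbol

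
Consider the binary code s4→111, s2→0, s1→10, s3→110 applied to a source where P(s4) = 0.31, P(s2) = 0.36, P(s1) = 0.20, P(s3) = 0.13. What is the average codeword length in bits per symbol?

L̄ = Σ pᵢ·ℓᵢ = 0.31·3 + 0.36·1 + 0.20·2 + 0.13·3 = 2.08 bits/symbol.

2.08 bits/symbol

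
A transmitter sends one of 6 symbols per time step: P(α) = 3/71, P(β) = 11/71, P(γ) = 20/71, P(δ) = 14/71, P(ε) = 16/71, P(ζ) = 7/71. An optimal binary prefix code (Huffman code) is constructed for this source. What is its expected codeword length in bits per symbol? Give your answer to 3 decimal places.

2.437 bits/symbol

Repeatedly combine the two least-probable nodes; the expected code length is the sum of the merged weights.
merge 3/71 + 7/71 → 10/71
merge 10/71 + 11/71 → 21/71
merge 14/71 + 16/71 → 30/71
merge 20/71 + 21/71 → 41/71
merge 30/71 + 41/71 → 1
L = 10/71 + 21/71 + 30/71 + 41/71 + 1 = 173/71 ≈ 2.437 bits/symbol.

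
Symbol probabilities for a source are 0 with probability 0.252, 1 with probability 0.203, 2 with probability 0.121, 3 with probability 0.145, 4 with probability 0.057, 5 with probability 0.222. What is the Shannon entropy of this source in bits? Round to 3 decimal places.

H = −Σ pᵢ log₂ pᵢ.
−0.252·log₂(0.252) = 0.5011
−0.203·log₂(0.203) = 0.4670
−0.121·log₂(0.121) = 0.3687
−0.145·log₂(0.145) = 0.4040
−0.057·log₂(0.057) = 0.2356
−0.222·log₂(0.222) = 0.4820
Sum ≈ 2.4583 → 2.458 bits.

2.458 bits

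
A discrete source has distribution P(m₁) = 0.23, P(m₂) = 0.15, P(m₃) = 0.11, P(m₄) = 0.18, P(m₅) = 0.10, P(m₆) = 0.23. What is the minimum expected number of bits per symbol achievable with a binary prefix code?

Repeatedly combine the two least-probable nodes; the expected code length is the sum of the merged weights.
merge 1/10 + 11/100 → 21/100
merge 3/20 + 9/50 → 33/100
merge 21/100 + 23/100 → 11/25
merge 23/100 + 33/100 → 14/25
merge 11/25 + 14/25 → 1
L = 21/100 + 33/100 + 11/25 + 14/25 + 1 = 127/50 = 2.54 bits/symbol.

2.54 bits/symbol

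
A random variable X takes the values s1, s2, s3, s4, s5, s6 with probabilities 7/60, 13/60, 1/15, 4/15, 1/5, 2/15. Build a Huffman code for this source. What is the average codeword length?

Repeatedly combine the two least-probable nodes; the expected code length is the sum of the merged weights.
merge 1/15 + 7/60 → 11/60
merge 2/15 + 11/60 → 19/60
merge 1/5 + 13/60 → 5/12
merge 4/15 + 19/60 → 7/12
merge 5/12 + 7/12 → 1
L = 11/60 + 19/60 + 5/12 + 7/12 + 1 = 5/2 = 2.5 bits/symbol.

2.5 bits/symbol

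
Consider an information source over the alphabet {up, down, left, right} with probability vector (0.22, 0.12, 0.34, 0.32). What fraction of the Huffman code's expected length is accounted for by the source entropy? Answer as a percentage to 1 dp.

95.1%

Entropy H = −Σ p log₂ p ≈ 1.9028 bits.
Huffman merges: 3/25+11/50→17/50; 8/25+17/50→33/50; 17/50+33/50→1. L = 2 ≈ 2.0000.
Efficiency = H/L = 1.9028/2.0000 = 95.1%.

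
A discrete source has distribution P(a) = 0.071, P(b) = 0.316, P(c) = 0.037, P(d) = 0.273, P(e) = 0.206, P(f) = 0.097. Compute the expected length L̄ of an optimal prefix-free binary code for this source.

Repeatedly combine the two least-probable nodes; the expected code length is the sum of the merged weights.
merge 37/1000 + 71/1000 → 27/250
merge 97/1000 + 27/250 → 41/200
merge 41/200 + 103/500 → 411/1000
merge 273/1000 + 79/250 → 589/1000
merge 411/1000 + 589/1000 → 1
L = 27/250 + 41/200 + 411/1000 + 589/1000 + 1 = 2313/1000 = 2.313 bits/symbol.

2.313 bits/symbol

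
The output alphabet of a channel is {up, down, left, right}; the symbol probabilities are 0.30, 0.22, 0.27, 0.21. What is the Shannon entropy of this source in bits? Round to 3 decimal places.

H = −Σ pᵢ log₂ pᵢ.
−0.30·log₂(0.30) = 0.5211
−0.22·log₂(0.22) = 0.4806
−0.27·log₂(0.27) = 0.5100
−0.21·log₂(0.21) = 0.4728
Sum ≈ 1.9845 → 1.985 bits.

1.985 bits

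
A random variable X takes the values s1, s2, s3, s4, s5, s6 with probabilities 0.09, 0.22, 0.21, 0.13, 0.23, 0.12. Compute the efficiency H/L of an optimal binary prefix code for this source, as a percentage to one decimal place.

98.2%

Entropy H = −Σ p log₂ p ≈ 2.5034 bits.
Huffman merges: 9/100+3/25→21/100; 13/100+21/100→17/50; 21/100+11/50→43/100; 23/100+17/50→57/100; 43/100+57/100→1. L = 51/20 ≈ 2.5500.
Efficiency = H/L = 2.5034/2.5500 = 98.2%.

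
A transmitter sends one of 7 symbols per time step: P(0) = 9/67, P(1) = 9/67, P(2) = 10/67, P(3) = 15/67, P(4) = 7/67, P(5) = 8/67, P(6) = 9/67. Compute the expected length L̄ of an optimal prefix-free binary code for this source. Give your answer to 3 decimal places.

2.776 bits/symbol

Repeatedly combine the two least-probable nodes; the expected code length is the sum of the merged weights.
merge 7/67 + 8/67 → 15/67
merge 9/67 + 9/67 → 18/67
merge 9/67 + 10/67 → 19/67
merge 15/67 + 15/67 → 30/67
merge 18/67 + 19/67 → 37/67
merge 30/67 + 37/67 → 1
L = 15/67 + 18/67 + 19/67 + 30/67 + 37/67 + 1 = 186/67 ≈ 2.776 bits/symbol.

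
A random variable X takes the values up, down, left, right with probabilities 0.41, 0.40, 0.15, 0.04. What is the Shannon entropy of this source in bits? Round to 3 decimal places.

H = −Σ pᵢ log₂ pᵢ.
−0.41·log₂(0.41) = 0.5274
−0.40·log₂(0.40) = 0.5288
−0.15·log₂(0.15) = 0.4105
−0.04·log₂(0.04) = 0.1858
Sum ≈ 1.6525 → 1.652 bits.

1.652 bits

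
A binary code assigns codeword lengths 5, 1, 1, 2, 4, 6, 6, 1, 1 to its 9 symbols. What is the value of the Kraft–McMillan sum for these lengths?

2.375

With common denominator 2^6 = 64: Σ 2^(−ℓᵢ) = 2/64 + 32/64 + 32/64 + 16/64 + 4/64 + 1/64 + 1/64 + 32/64 + 32/64 = 152/64 = 2.375.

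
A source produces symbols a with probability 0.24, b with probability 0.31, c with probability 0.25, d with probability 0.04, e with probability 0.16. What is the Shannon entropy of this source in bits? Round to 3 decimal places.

H = −Σ pᵢ log₂ pᵢ.
−0.24·log₂(0.24) = 0.4941
−0.31·log₂(0.31) = 0.5238
−0.25·log₂(0.25) = 0.5000
−0.04·log₂(0.04) = 0.1858
−0.16·log₂(0.16) = 0.4230
Sum ≈ 2.1267 → 2.127 bits.

2.127 bits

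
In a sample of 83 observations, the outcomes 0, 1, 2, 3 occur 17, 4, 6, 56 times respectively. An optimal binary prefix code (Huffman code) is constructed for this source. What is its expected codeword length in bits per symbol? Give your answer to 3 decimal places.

Probabilities are the counts divided by 83.
Repeatedly combine the two least-probable nodes; the expected code length is the sum of the merged weights.
merge 4/83 + 6/83 → 10/83
merge 10/83 + 17/83 → 27/83
merge 27/83 + 56/83 → 1
L = 10/83 + 27/83 + 1 = 120/83 ≈ 1.446 bits/symbol.

1.446 bits/symbol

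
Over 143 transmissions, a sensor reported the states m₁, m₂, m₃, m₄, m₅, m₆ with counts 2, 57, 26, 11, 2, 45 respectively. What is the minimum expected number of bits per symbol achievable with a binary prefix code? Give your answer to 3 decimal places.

2.021 bits/symbol

Probabilities are the counts divided by 143.
Repeatedly combine the two least-probable nodes; the expected code length is the sum of the merged weights.
merge 2/143 + 2/143 → 4/143
merge 4/143 + 1/13 → 15/143
merge 15/143 + 2/11 → 41/143
merge 41/143 + 45/143 → 86/143
merge 57/143 + 86/143 → 1
L = 4/143 + 15/143 + 41/143 + 86/143 + 1 = 289/143 ≈ 2.021 bits/symbol.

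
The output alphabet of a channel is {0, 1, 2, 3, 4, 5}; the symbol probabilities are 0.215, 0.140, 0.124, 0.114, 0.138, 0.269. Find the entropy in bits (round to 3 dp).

2.508 bits

H = −Σ pᵢ log₂ pᵢ.
−0.215·log₂(0.215) = 0.4768
−0.140·log₂(0.140) = 0.3971
−0.124·log₂(0.124) = 0.3734
−0.114·log₂(0.114) = 0.3571
−0.138·log₂(0.138) = 0.3943
−0.269·log₂(0.269) = 0.5096
Sum ≈ 2.5084 → 2.508 bits.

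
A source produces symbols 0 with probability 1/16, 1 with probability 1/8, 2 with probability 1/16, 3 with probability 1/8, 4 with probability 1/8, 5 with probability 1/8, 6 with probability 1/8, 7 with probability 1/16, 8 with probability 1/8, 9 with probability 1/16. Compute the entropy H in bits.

3.25 bits

Each probability is a power of 1/2, so log₂(1/p) is an integer.
H = Σ p·log₂(1/p) = 1/16·4 + 1/8·3 + 1/16·4 + 1/8·3 + 1/8·3 + 1/8·3 + 1/8·3 + 1/16·4 + 1/8·3 + 1/16·4 = 3.25 bits.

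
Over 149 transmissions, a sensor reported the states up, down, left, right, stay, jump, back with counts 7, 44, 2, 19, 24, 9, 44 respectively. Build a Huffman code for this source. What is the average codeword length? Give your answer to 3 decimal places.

Probabilities are the counts divided by 149.
Repeatedly combine the two least-probable nodes; the expected code length is the sum of the merged weights.
merge 2/149 + 7/149 → 9/149
merge 9/149 + 9/149 → 18/149
merge 18/149 + 19/149 → 37/149
merge 24/149 + 37/149 → 61/149
merge 44/149 + 44/149 → 88/149
merge 61/149 + 88/149 → 1
L = 9/149 + 18/149 + 37/149 + 61/149 + 88/149 + 1 = 362/149 ≈ 2.430 bits/symbol.

2.430 bits/symbol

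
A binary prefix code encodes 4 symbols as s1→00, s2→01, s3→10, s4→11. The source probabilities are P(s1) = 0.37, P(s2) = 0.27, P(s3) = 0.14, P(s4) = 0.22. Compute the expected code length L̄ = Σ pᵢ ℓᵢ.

2 bits/symbol

L̄ = Σ pᵢ·ℓᵢ = 0.37·2 + 0.27·2 + 0.14·2 + 0.22·2 = 2 bits/symbol.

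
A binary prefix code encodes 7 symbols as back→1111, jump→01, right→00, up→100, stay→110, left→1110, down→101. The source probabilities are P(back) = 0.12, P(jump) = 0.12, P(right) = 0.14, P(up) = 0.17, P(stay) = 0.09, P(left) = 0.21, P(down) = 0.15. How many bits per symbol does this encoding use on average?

3.07 bits/symbol

L̄ = Σ pᵢ·ℓᵢ = 0.12·4 + 0.12·2 + 0.14·2 + 0.17·3 + 0.09·3 + 0.21·4 + 0.15·3 = 3.07 bits/symbol.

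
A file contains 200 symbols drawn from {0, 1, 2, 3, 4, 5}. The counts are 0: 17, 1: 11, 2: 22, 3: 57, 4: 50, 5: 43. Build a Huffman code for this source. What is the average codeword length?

2.39 bits/symbol

Probabilities are the counts divided by 200.
Repeatedly combine the two least-probable nodes; the expected code length is the sum of the merged weights.
merge 11/200 + 17/200 → 7/50
merge 11/100 + 7/50 → 1/4
merge 43/200 + 1/4 → 93/200
merge 1/4 + 57/200 → 107/200
merge 93/200 + 107/200 → 1
L = 7/50 + 1/4 + 93/200 + 107/200 + 1 = 239/100 = 2.39 bits/symbol.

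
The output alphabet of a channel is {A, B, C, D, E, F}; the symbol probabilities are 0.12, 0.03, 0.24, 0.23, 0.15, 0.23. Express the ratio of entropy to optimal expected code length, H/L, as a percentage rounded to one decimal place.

97.9%

Entropy H = −Σ p log₂ p ≈ 2.3988 bits.
Huffman merges: 3/100+3/25→3/20; 3/20+3/20→3/10; 23/100+23/100→23/50; 6/25+3/10→27/50; 23/50+27/50→1. L = 49/20 ≈ 2.4500.
Efficiency = H/L = 2.3988/2.4500 = 97.9%.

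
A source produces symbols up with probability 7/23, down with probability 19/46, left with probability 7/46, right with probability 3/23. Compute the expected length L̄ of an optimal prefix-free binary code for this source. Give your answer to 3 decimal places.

Repeatedly combine the two least-probable nodes; the expected code length is the sum of the merged weights.
merge 3/23 + 7/46 → 13/46
merge 13/46 + 7/23 → 27/46
merge 19/46 + 27/46 → 1
L = 13/46 + 27/46 + 1 = 43/23 ≈ 1.870 bits/symbol.

1.870 bits/symbol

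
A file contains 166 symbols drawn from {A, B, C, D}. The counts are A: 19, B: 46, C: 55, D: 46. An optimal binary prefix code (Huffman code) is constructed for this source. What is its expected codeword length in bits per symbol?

2 bits/symbol

Probabilities are the counts divided by 166.
Repeatedly combine the two least-probable nodes; the expected code length is the sum of the merged weights.
merge 19/166 + 23/83 → 65/166
merge 23/83 + 55/166 → 101/166
merge 65/166 + 101/166 → 1
L = 65/166 + 101/166 + 1 = 2 bits/symbol.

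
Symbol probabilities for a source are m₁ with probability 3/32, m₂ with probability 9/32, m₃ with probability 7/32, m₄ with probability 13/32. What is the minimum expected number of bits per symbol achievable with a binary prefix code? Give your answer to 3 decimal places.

Repeatedly combine the two least-probable nodes; the expected code length is the sum of the merged weights.
merge 3/32 + 7/32 → 5/16
merge 9/32 + 5/16 → 19/32
merge 13/32 + 19/32 → 1
L = 5/16 + 19/32 + 1 = 61/32 ≈ 1.906 bits/symbol.

1.906 bits/symbol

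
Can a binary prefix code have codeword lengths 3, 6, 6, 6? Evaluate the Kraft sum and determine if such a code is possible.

With common denominator 2^6 = 64: Σ 2^(−ℓᵢ) = 8/64 + 1/64 + 1/64 + 1/64 = 11/64 = 0.171875.
Kraft's inequality requires Σ ≤ 1; here Σ = 0.171875 ≤ 1, so such a prefix code exists.

0.171875; yes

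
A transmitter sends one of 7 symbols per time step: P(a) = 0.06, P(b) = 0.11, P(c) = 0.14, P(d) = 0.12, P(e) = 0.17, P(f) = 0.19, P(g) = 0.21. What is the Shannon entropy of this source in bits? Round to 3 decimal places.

H = −Σ pᵢ log₂ pᵢ.
−0.06·log₂(0.06) = 0.2435
−0.11·log₂(0.11) = 0.3503
−0.14·log₂(0.14) = 0.3971
−0.12·log₂(0.12) = 0.3671
−0.17·log₂(0.17) = 0.4346
−0.19·log₂(0.19) = 0.4552
−0.21·log₂(0.21) = 0.4728
Sum ≈ 2.7206 → 2.721 bits.

2.721 bits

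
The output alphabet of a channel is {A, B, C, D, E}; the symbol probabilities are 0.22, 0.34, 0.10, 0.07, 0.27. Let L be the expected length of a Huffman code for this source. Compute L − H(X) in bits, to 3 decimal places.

Entropy H = −Σ p log₂ p ≈ 2.1205 bits.
Huffman merges: 7/100+1/10→17/100; 17/100+11/50→39/100; 27/100+17/50→61/100; 39/100+61/100→1. L = 217/100 ≈ 2.1700.
L − H = 2.1700 − 2.1205 = 0.049 bits.

0.049 bits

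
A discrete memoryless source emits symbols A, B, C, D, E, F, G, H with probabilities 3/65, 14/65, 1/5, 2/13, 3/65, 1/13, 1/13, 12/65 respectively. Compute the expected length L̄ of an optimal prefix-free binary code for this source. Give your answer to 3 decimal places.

2.831 bits/symbol

Repeatedly combine the two least-probable nodes; the expected code length is the sum of the merged weights.
merge 3/65 + 3/65 → 6/65
merge 1/13 + 1/13 → 2/13
merge 6/65 + 2/13 → 16/65
merge 2/13 + 12/65 → 22/65
merge 1/5 + 14/65 → 27/65
merge 16/65 + 22/65 → 38/65
merge 27/65 + 38/65 → 1
L = 6/65 + 2/13 + 16/65 + 22/65 + 27/65 + 38/65 + 1 = 184/65 ≈ 2.831 bits/symbol.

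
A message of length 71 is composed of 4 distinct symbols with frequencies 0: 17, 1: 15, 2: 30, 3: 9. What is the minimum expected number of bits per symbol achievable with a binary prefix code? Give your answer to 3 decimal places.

1.915 bits/symbol

Probabilities are the counts divided by 71.
Repeatedly combine the two least-probable nodes; the expected code length is the sum of the merged weights.
merge 9/71 + 15/71 → 24/71
merge 17/71 + 24/71 → 41/71
merge 30/71 + 41/71 → 1
L = 24/71 + 41/71 + 1 = 136/71 ≈ 1.915 bits/symbol.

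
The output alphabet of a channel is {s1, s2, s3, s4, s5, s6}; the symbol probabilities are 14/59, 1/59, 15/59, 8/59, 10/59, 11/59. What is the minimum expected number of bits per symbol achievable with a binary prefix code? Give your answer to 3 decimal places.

Repeatedly combine the two least-probable nodes; the expected code length is the sum of the merged weights.
merge 1/59 + 8/59 → 9/59
merge 9/59 + 10/59 → 19/59
merge 11/59 + 14/59 → 25/59
merge 15/59 + 19/59 → 34/59
merge 25/59 + 34/59 → 1
L = 9/59 + 19/59 + 25/59 + 34/59 + 1 = 146/59 ≈ 2.475 bits/symbol.

2.475 bits/symbol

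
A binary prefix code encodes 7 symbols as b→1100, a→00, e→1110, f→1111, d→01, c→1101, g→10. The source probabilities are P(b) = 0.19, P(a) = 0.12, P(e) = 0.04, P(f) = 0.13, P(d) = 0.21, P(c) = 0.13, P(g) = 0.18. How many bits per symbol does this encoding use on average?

L̄ = Σ pᵢ·ℓᵢ = 0.19·4 + 0.12·2 + 0.04·4 + 0.13·4 + 0.21·2 + 0.13·4 + 0.18·2 = 2.98 bits/symbol.

2.98 bits/symbol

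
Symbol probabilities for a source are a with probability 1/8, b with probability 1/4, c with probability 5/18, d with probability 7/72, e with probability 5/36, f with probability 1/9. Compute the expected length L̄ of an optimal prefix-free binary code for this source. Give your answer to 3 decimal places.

Repeatedly combine the two least-probable nodes; the expected code length is the sum of the merged weights.
merge 7/72 + 1/9 → 5/24
merge 1/8 + 5/36 → 19/72
merge 5/24 + 1/4 → 11/24
merge 19/72 + 5/18 → 13/24
merge 11/24 + 13/24 → 1
L = 5/24 + 19/72 + 11/24 + 13/24 + 1 = 89/36 ≈ 2.472 bits/symbol.

2.472 bits/symbol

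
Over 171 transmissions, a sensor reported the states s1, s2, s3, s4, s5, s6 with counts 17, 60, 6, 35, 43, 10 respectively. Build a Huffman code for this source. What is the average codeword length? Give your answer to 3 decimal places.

Probabilities are the counts divided by 171.
Repeatedly combine the two least-probable nodes; the expected code length is the sum of the merged weights.
merge 2/57 + 10/171 → 16/171
merge 16/171 + 17/171 → 11/57
merge 11/57 + 35/171 → 68/171
merge 43/171 + 20/57 → 103/171
merge 68/171 + 103/171 → 1
L = 16/171 + 11/57 + 68/171 + 103/171 + 1 = 391/171 ≈ 2.287 bits/symbol.

2.287 bits/symbol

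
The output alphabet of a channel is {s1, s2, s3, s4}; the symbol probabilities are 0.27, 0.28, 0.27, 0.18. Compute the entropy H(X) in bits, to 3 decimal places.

H = −Σ pᵢ log₂ pᵢ.
−0.27·log₂(0.27) = 0.5100
−0.28·log₂(0.28) = 0.5142
−0.27·log₂(0.27) = 0.5100
−0.18·log₂(0.18) = 0.4453
Sum ≈ 1.9796 → 1.980 bits.

1.980 bits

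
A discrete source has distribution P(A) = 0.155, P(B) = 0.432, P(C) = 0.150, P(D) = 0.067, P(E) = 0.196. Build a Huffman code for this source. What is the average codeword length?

Repeatedly combine the two least-probable nodes; the expected code length is the sum of the merged weights.
merge 67/1000 + 3/20 → 217/1000
merge 31/200 + 49/250 → 351/1000
merge 217/1000 + 351/1000 → 71/125
merge 54/125 + 71/125 → 1
L = 217/1000 + 351/1000 + 71/125 + 1 = 267/125 = 2.136 bits/symbol.

2.136 bits/symbol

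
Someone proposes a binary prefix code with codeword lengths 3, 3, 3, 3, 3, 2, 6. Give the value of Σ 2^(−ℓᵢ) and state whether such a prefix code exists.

With common denominator 2^6 = 64: Σ 2^(−ℓᵢ) = 8/64 + 8/64 + 8/64 + 8/64 + 8/64 + 16/64 + 1/64 = 57/64 = 0.890625.
Kraft's inequality requires Σ ≤ 1; here Σ = 0.890625 ≤ 1, so such a prefix code exists.

0.890625; yes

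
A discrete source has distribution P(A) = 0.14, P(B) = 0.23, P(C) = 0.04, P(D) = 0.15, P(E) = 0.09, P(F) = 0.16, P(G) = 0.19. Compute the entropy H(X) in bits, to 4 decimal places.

2.6720 bits

H = −Σ pᵢ log₂ pᵢ.
−0.14·log₂(0.14) = 0.3971
−0.23·log₂(0.23) = 0.4877
−0.04·log₂(0.04) = 0.1858
−0.15·log₂(0.15) = 0.4105
−0.09·log₂(0.09) = 0.3127
−0.16·log₂(0.16) = 0.4230
−0.19·log₂(0.19) = 0.4552
Sum ≈ 2.6720 → 2.6720 bits.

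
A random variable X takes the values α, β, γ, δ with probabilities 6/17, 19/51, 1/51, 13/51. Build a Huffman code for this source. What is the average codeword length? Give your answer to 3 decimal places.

Repeatedly combine the two least-probable nodes; the expected code length is the sum of the merged weights.
merge 1/51 + 13/51 → 14/51
merge 14/51 + 6/17 → 32/51
merge 19/51 + 32/51 → 1
L = 14/51 + 32/51 + 1 = 97/51 ≈ 1.902 bits/symbol.

1.902 bits/symbol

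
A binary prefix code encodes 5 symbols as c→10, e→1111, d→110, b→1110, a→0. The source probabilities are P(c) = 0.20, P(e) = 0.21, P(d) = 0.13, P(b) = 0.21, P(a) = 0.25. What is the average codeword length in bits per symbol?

2.72 bits/symbol

L̄ = Σ pᵢ·ℓᵢ = 0.20·2 + 0.21·4 + 0.13·3 + 0.21·4 + 0.25·1 = 2.72 bits/symbol.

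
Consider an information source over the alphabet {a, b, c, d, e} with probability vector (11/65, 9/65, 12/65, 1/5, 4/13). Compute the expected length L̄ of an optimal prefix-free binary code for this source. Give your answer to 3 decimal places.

2.308 bits/symbol

Repeatedly combine the two least-probable nodes; the expected code length is the sum of the merged weights.
merge 9/65 + 11/65 → 4/13
merge 12/65 + 1/5 → 5/13
merge 4/13 + 4/13 → 8/13
merge 5/13 + 8/13 → 1
L = 4/13 + 5/13 + 8/13 + 1 = 30/13 ≈ 2.308 bits/symbol.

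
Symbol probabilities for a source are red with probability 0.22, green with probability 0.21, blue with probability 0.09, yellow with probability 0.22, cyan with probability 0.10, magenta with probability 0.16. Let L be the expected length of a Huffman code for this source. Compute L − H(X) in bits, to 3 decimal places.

0.038 bits

Entropy H = −Σ p log₂ p ≈ 2.5018 bits.
Huffman merges: 9/100+1/10→19/100; 4/25+19/100→7/20; 21/100+11/50→43/100; 11/50+7/20→57/100; 43/100+57/100→1. L = 127/50 ≈ 2.5400.
L − H = 2.5400 − 2.5018 = 0.038 bits.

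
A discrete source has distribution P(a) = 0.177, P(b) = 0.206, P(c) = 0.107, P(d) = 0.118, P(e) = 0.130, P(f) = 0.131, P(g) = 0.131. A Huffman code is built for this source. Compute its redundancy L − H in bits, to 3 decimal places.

0.023 bits

Entropy H = −Σ p log₂ p ≈ 2.7714 bits.
Huffman merges: 107/1000+59/500→9/40; 13/100+131/1000→261/1000; 131/1000+177/1000→77/250; 103/500+9/40→431/1000; 261/1000+77/250→569/1000; 431/1000+569/1000→1. L = 1397/500 ≈ 2.7940.
L − H = 2.7940 − 2.7714 = 0.023 bits.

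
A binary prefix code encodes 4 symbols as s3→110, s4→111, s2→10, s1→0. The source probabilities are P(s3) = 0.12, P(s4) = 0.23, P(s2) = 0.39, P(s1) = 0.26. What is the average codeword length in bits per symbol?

2.09 bits/symbol

L̄ = Σ pᵢ·ℓᵢ = 0.12·3 + 0.23·3 + 0.39·2 + 0.26·1 = 2.09 bits/symbol.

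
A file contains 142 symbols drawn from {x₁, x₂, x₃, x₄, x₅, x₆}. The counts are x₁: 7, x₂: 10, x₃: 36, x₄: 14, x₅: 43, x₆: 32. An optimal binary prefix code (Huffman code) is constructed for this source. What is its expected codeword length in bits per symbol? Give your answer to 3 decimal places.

Probabilities are the counts divided by 142.
Repeatedly combine the two least-probable nodes; the expected code length is the sum of the merged weights.
merge 7/142 + 5/71 → 17/142
merge 7/71 + 17/142 → 31/142
merge 31/142 + 16/71 → 63/142
merge 18/71 + 43/142 → 79/142
merge 63/142 + 79/142 → 1
L = 17/142 + 31/142 + 63/142 + 79/142 + 1 = 166/71 ≈ 2.338 bits/symbol.

2.338 bits/symbol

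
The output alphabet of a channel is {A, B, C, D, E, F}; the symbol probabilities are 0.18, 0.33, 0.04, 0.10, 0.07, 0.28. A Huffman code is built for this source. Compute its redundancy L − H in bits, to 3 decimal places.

Entropy H = −Σ p log₂ p ≈ 2.2739 bits.
Huffman merges: 1/25+7/100→11/100; 1/10+11/100→21/100; 9/50+21/100→39/100; 7/25+33/100→61/100; 39/100+61/100→1. L = 58/25 ≈ 2.3200.
L − H = 2.3200 − 2.2739 = 0.046 bits.

0.046 bits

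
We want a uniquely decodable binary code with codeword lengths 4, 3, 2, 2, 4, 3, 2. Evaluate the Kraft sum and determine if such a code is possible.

With common denominator 2^4 = 16: Σ 2^(−ℓᵢ) = 1/16 + 2/16 + 4/16 + 4/16 + 1/16 + 2/16 + 4/16 = 18/16 = 1.125.
Kraft's inequality requires Σ ≤ 1; here Σ = 1.125 > 1, so no such prefix code exists.

1.125; no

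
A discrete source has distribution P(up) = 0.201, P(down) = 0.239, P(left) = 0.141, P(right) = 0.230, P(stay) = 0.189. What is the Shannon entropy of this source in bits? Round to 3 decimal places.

H = −Σ pᵢ log₂ pᵢ.
−0.201·log₂(0.201) = 0.4653
−0.239·log₂(0.239) = 0.4935
−0.141·log₂(0.141) = 0.3985
−0.230·log₂(0.230) = 0.4877
−0.189·log₂(0.189) = 0.4543
Sum ≈ 2.2992 → 2.299 bits.

2.299 bits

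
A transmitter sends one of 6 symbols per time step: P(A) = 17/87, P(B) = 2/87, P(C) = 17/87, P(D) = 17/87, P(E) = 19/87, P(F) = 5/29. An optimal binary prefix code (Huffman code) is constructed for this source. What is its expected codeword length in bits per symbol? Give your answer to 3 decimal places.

2.586 bits/symbol

Repeatedly combine the two least-probable nodes; the expected code length is the sum of the merged weights.
merge 2/87 + 5/29 → 17/87
merge 17/87 + 17/87 → 34/87
merge 17/87 + 17/87 → 34/87
merge 19/87 + 34/87 → 53/87
merge 34/87 + 53/87 → 1
L = 17/87 + 34/87 + 34/87 + 53/87 + 1 = 75/29 ≈ 2.586 bits/symbol.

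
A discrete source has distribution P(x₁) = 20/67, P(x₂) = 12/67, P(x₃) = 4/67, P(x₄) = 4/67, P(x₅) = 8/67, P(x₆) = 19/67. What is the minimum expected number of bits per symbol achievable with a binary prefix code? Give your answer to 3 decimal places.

2.358 bits/symbol

Repeatedly combine the two least-probable nodes; the expected code length is the sum of the merged weights.
merge 4/67 + 4/67 → 8/67
merge 8/67 + 8/67 → 16/67
merge 12/67 + 16/67 → 28/67
merge 19/67 + 20/67 → 39/67
merge 28/67 + 39/67 → 1
L = 8/67 + 16/67 + 28/67 + 39/67 + 1 = 158/67 ≈ 2.358 bits/symbol.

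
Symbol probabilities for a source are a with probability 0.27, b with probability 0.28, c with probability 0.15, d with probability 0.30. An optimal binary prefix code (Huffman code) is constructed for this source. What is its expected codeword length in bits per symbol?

Repeatedly combine the two least-probable nodes; the expected code length is the sum of the merged weights.
merge 3/20 + 27/100 → 21/50
merge 7/25 + 3/10 → 29/50
merge 21/50 + 29/50 → 1
L = 21/50 + 29/50 + 1 = 2 bits/symbol.

2 bits/symbol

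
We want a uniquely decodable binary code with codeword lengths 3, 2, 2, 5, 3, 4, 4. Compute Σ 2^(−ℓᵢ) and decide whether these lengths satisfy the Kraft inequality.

0.90625; yes

With common denominator 2^5 = 32: Σ 2^(−ℓᵢ) = 4/32 + 8/32 + 8/32 + 1/32 + 4/32 + 2/32 + 2/32 = 29/32 = 0.90625.
Kraft's inequality requires Σ ≤ 1; here Σ = 0.90625 ≤ 1, so such a prefix code exists.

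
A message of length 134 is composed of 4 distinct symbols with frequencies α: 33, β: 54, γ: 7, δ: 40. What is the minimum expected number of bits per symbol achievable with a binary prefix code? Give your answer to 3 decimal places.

Probabilities are the counts divided by 134.
Repeatedly combine the two least-probable nodes; the expected code length is the sum of the merged weights.
merge 7/134 + 33/134 → 20/67
merge 20/67 + 20/67 → 40/67
merge 27/67 + 40/67 → 1
L = 20/67 + 40/67 + 1 = 127/67 ≈ 1.896 bits/symbol.

1.896 bits/symbol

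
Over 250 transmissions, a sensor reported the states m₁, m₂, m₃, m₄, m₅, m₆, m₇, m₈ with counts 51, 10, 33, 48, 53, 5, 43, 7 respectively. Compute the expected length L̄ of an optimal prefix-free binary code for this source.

2.72 bits/symbol

Probabilities are the counts divided by 250.
Repeatedly combine the two least-probable nodes; the expected code length is the sum of the merged weights.
merge 1/50 + 7/250 → 6/125
merge 1/25 + 6/125 → 11/125
merge 11/125 + 33/250 → 11/50
merge 43/250 + 24/125 → 91/250
merge 51/250 + 53/250 → 52/125
merge 11/50 + 91/250 → 73/125
merge 52/125 + 73/125 → 1
L = 6/125 + 11/125 + 11/50 + 91/250 + 52/125 + 73/125 + 1 = 68/25 = 2.72 bits/symbol.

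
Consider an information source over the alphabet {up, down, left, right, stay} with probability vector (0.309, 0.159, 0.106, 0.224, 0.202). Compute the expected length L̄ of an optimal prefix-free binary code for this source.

Repeatedly combine the two least-probable nodes; the expected code length is the sum of the merged weights.
merge 53/500 + 159/1000 → 53/200
merge 101/500 + 28/125 → 213/500
merge 53/200 + 309/1000 → 287/500
merge 213/500 + 287/500 → 1
L = 53/200 + 213/500 + 287/500 + 1 = 453/200 = 2.265 bits/symbol.

2.265 bits/symbol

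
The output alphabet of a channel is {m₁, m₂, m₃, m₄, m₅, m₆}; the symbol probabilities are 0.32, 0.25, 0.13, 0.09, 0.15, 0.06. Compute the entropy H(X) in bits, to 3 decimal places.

2.375 bits

H = −Σ pᵢ log₂ pᵢ.
−0.32·log₂(0.32) = 0.5260
−0.25·log₂(0.25) = 0.5000
−0.13·log₂(0.13) = 0.3826
−0.09·log₂(0.09) = 0.3127
−0.15·log₂(0.15) = 0.4105
−0.06·log₂(0.06) = 0.2435
Sum ≈ 2.3754 → 2.375 bits.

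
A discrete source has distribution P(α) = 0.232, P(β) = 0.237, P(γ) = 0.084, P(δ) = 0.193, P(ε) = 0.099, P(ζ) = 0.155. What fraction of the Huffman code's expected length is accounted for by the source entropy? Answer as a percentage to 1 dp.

98.6%

Entropy H = −Σ p log₂ p ≈ 2.4867 bits.
Huffman merges: 21/250+99/1000→183/1000; 31/200+183/1000→169/500; 193/1000+29/125→17/40; 237/1000+169/500→23/40; 17/40+23/40→1. L = 2521/1000 ≈ 2.5210.
Efficiency = H/L = 2.4867/2.5210 = 98.6%.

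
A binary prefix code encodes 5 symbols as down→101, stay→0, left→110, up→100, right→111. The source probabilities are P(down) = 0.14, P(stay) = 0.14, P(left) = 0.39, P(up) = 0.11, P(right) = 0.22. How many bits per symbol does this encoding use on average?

2.72 bits/symbol

L̄ = Σ pᵢ·ℓᵢ = 0.14·3 + 0.14·1 + 0.39·3 + 0.11·3 + 0.22·3 = 2.72 bits/symbol.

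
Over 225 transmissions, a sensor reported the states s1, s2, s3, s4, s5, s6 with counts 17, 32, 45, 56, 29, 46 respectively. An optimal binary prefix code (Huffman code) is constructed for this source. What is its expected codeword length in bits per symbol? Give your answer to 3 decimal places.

2.547 bits/symbol

Probabilities are the counts divided by 225.
Repeatedly combine the two least-probable nodes; the expected code length is the sum of the merged weights.
merge 17/225 + 29/225 → 46/225
merge 32/225 + 1/5 → 77/225
merge 46/225 + 46/225 → 92/225
merge 56/225 + 77/225 → 133/225
merge 92/225 + 133/225 → 1
L = 46/225 + 77/225 + 92/225 + 133/225 + 1 = 191/75 ≈ 2.547 bits/symbol.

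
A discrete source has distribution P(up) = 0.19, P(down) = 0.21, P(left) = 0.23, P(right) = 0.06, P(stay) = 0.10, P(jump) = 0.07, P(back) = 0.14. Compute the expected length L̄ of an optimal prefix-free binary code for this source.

Repeatedly combine the two least-probable nodes; the expected code length is the sum of the merged weights.
merge 3/50 + 7/100 → 13/100
merge 1/10 + 13/100 → 23/100
merge 7/50 + 19/100 → 33/100
merge 21/100 + 23/100 → 11/25
merge 23/100 + 33/100 → 14/25
merge 11/25 + 14/25 → 1
L = 13/100 + 23/100 + 33/100 + 11/25 + 14/25 + 1 = 269/100 = 2.69 bits/symbol.

2.69 bits/symbol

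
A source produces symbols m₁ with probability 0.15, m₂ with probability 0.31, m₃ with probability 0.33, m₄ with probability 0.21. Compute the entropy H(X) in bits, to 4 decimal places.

1.9350 bits

H = −Σ pᵢ log₂ pᵢ.
−0.15·log₂(0.15) = 0.4105
−0.31·log₂(0.31) = 0.5238
−0.33·log₂(0.33) = 0.5278
−0.21·log₂(0.21) = 0.4728
Sum ≈ 1.9350 → 1.9350 bits.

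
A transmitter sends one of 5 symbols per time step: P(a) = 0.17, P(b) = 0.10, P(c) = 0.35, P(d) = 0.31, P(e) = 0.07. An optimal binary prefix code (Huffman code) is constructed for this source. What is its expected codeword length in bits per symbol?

2.16 bits/symbol

Repeatedly combine the two least-probable nodes; the expected code length is the sum of the merged weights.
merge 7/100 + 1/10 → 17/100
merge 17/100 + 17/100 → 17/50
merge 31/100 + 17/50 → 13/20
merge 7/20 + 13/20 → 1
L = 17/100 + 17/50 + 13/20 + 1 = 54/25 = 2.16 bits/symbol.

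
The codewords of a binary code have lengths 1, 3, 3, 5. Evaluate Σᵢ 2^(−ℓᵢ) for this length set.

0.78125

With common denominator 2^5 = 32: Σ 2^(−ℓᵢ) = 16/32 + 4/32 + 4/32 + 1/32 = 25/32 = 0.78125.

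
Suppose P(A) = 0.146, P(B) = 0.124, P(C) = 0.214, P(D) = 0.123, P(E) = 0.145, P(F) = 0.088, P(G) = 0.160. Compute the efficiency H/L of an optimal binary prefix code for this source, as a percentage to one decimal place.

Entropy H = −Σ p log₂ p ≈ 2.7621 bits.
Huffman merges: 11/125+123/1000→211/1000; 31/250+29/200→269/1000; 73/500+4/25→153/500; 211/1000+107/500→17/40; 269/1000+153/500→23/40; 17/40+23/40→1. L = 1393/500 ≈ 2.7860.
Efficiency = H/L = 2.7621/2.7860 = 99.1%.

99.1%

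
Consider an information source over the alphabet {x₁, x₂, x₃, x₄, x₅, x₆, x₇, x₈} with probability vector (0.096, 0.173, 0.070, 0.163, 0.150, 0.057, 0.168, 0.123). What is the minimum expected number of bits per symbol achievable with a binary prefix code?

Repeatedly combine the two least-probable nodes; the expected code length is the sum of the merged weights.
merge 57/1000 + 7/100 → 127/1000
merge 12/125 + 123/1000 → 219/1000
merge 127/1000 + 3/20 → 277/1000
merge 163/1000 + 21/125 → 331/1000
merge 173/1000 + 219/1000 → 49/125
merge 277/1000 + 331/1000 → 76/125
merge 49/125 + 76/125 → 1
L = 127/1000 + 219/1000 + 277/1000 + 331/1000 + 49/125 + 76/125 + 1 = 1477/500 = 2.954 bits/symbol.

2.954 bits/symbol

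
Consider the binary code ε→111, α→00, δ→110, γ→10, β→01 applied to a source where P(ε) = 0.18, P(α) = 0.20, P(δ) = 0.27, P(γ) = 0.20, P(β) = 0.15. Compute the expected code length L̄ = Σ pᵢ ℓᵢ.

2.45 bits/symbol

L̄ = Σ pᵢ·ℓᵢ = 0.18·3 + 0.20·2 + 0.27·3 + 0.20·2 + 0.15·2 = 2.45 bits/symbol.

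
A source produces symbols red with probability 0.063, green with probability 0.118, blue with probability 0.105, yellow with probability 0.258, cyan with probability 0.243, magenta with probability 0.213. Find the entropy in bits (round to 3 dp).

H = −Σ pᵢ log₂ pᵢ.
−0.063·log₂(0.063) = 0.2513
−0.118·log₂(0.118) = 0.3638
−0.105·log₂(0.105) = 0.3414
−0.258·log₂(0.258) = 0.5043
−0.243·log₂(0.243) = 0.4960
−0.213·log₂(0.213) = 0.4752
Sum ≈ 2.4319 → 2.432 bits.

2.432 bits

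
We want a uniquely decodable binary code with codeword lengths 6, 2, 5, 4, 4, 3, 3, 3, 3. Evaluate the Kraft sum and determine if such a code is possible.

With common denominator 2^6 = 64: Σ 2^(−ℓᵢ) = 1/64 + 16/64 + 2/64 + 4/64 + 4/64 + 8/64 + 8/64 + 8/64 + 8/64 = 59/64 = 0.921875.
Kraft's inequality requires Σ ≤ 1; here Σ = 0.921875 ≤ 1, so such a prefix code exists.

0.921875; yes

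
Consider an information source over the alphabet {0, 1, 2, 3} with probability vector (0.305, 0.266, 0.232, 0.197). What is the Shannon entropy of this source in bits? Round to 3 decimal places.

H = −Σ pᵢ log₂ pᵢ.
−0.305·log₂(0.305) = 0.5225
−0.266·log₂(0.266) = 0.5082
−0.232·log₂(0.232) = 0.4890
−0.197·log₂(0.197) = 0.4617
Sum ≈ 1.9814 → 1.981 bits.

1.981 bits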